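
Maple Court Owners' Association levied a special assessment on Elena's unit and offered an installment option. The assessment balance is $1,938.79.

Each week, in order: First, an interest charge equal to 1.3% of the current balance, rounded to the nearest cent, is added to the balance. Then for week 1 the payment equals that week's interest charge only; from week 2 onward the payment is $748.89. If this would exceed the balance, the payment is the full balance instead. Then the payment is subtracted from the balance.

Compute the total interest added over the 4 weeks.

$72.47

Week 1: opening $1,938.79; interest $25.20 → $1,963.99; payment $25.20; balance $1,938.79
Week 2: opening $1,938.79; interest $25.20 → $1,963.99; payment $748.89; balance $1,215.10
Week 3: opening $1,215.10; interest $15.80 → $1,230.90; payment $748.89; balance $482.01
Week 4: opening $482.01; interest $6.27 → $488.28; payment $488.28; balance $0.00
Total interest: $25.20 + $25.20 + $15.80 + $6.27 = $72.47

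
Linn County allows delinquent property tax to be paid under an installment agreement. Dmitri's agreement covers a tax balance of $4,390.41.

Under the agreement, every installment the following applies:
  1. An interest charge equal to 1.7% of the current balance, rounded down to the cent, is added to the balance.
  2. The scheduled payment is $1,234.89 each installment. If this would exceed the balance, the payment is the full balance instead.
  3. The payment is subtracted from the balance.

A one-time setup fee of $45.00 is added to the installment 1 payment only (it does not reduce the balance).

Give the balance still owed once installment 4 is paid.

$0.00

# | Opening | Interest | Payment | Fee | End bal
1 | $4,390.41 | $74.63 | $1,234.89 | $45.00 | $3,230.15
2 | $3,230.15 | $54.91 | $1,234.89 | — | $2,050.17
3 | $2,050.17 | $34.85 | $1,234.89 | — | $850.13
4 | $850.13 | $14.45 | $864.58 | — | $0.00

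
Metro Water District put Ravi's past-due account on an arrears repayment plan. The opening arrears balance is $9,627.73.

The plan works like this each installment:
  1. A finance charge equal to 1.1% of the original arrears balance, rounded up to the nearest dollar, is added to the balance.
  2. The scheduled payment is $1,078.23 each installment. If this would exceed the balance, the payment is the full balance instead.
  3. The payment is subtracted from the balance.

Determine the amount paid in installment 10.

Installment 1: opening $9,627.73; interest $106.00 → $9,733.73; payment $1,078.23; balance $8,655.50
Installment 2: opening $8,655.50; interest $106.00 → $8,761.50; payment $1,078.23; balance $7,683.27
Installment 3: opening $7,683.27; interest $106.00 → $7,789.27; payment $1,078.23; balance $6,711.04
Installment 4: opening $6,711.04; interest $106.00 → $6,817.04; payment $1,078.23; balance $5,738.81
Installment 5: opening $5,738.81; interest $106.00 → $5,844.81; payment $1,078.23; balance $4,766.58
Installment 6: opening $4,766.58; interest $106.00 → $4,872.58; payment $1,078.23; balance $3,794.35
Installment 7: opening $3,794.35; interest $106.00 → $3,900.35; payment $1,078.23; balance $2,822.12
Installment 8: opening $2,822.12; interest $106.00 → $2,928.12; payment $1,078.23; balance $1,849.89
Installment 9: opening $1,849.89; interest $106.00 → $1,955.89; payment $1,078.23; balance $877.66
Installment 10: opening $877.66; interest $106.00 → $983.66; payment $983.66; balance $0.00

$983.66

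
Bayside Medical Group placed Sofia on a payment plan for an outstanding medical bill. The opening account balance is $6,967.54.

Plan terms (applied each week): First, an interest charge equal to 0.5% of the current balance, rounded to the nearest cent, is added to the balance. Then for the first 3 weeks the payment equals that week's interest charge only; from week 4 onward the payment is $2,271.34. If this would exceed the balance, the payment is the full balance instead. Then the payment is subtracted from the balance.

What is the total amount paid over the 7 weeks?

Week 1: opening $6,967.54; interest $34.84 → $7,002.38; payment $34.84; balance $6,967.54
Week 2: opening $6,967.54; interest $34.84 → $7,002.38; payment $34.84; balance $6,967.54
Week 3: opening $6,967.54; interest $34.84 → $7,002.38; payment $34.84; balance $6,967.54
Week 4: opening $6,967.54; interest $34.84 → $7,002.38; payment $2,271.34; balance $4,731.04
Week 5: opening $4,731.04; interest $23.66 → $4,754.70; payment $2,271.34; balance $2,483.36
Week 6: opening $2,483.36; interest $12.42 → $2,495.78; payment $2,271.34; balance $224.44
Week 7: opening $224.44; interest $1.12 → $225.56; payment $225.56; balance $0.00
Total paid: $7,144.10

$7,144.10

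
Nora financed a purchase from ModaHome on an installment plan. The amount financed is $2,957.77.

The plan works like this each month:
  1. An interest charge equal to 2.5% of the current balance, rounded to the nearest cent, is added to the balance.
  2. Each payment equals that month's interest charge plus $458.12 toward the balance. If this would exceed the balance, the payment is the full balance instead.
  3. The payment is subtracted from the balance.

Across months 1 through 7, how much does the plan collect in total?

$3,234.87

# | Opening | Interest | Payment | End bal
1 | $2,957.77 | $73.94 | $532.06 | $2,499.65
2 | $2,499.65 | $62.49 | $520.61 | $2,041.53
3 | $2,041.53 | $51.04 | $509.16 | $1,583.41
4 | $1,583.41 | $39.59 | $497.71 | $1,125.29
5 | $1,125.29 | $28.13 | $486.25 | $667.17
6 | $667.17 | $16.68 | $474.80 | $209.05
7 | $209.05 | $5.23 | $214.28 | $0.00
Total paid: $3,234.87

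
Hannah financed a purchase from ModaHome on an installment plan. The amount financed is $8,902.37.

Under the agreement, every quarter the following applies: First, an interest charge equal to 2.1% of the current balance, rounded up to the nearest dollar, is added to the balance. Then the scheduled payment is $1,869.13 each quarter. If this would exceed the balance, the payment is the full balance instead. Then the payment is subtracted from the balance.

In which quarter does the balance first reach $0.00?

Quarter 1: $8,902.37 +$187.00 interest = $9,089.37; pay $1,869.13 → $7,220.24
Quarter 2: $7,220.24 +$152.00 interest = $7,372.24; pay $1,869.13 → $5,503.11
Quarter 3: $5,503.11 +$116.00 interest = $5,619.11; pay $1,869.13 → $3,749.98
Quarter 4: $3,749.98 +$79.00 interest = $3,828.98; pay $1,869.13 → $1,959.85
Quarter 5: $1,959.85 +$42.00 interest = $2,001.85; pay $1,869.13 → $132.72
Quarter 6: $132.72 +$3.00 interest = $135.72; pay $135.72 → $0.00
Balance reaches $0.00 in quarter 6.

6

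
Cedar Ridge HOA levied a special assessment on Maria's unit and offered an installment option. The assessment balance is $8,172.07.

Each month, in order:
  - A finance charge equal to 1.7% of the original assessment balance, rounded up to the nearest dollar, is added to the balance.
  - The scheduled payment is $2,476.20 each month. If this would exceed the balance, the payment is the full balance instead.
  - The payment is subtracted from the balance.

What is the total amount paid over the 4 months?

$8,728.07

Month 1: opening $8,172.07; interest $139.00 → $8,311.07; payment $2,476.20; balance $5,834.87
Month 2: opening $5,834.87; interest $139.00 → $5,973.87; payment $2,476.20; balance $3,497.67
Month 3: opening $3,497.67; interest $139.00 → $3,636.67; payment $2,476.20; balance $1,160.47
Month 4: opening $1,160.47; interest $139.00 → $1,299.47; payment $1,299.47; balance $0.00
Total paid: $8,728.07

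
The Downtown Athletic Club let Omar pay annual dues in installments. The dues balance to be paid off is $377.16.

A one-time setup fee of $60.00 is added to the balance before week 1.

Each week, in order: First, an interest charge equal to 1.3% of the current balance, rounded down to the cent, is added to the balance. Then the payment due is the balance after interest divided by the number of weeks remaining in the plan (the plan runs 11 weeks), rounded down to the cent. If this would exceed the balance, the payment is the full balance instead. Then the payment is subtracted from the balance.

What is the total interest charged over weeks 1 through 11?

Week 1: $437.16 +$5.68 interest = $442.84; pay $40.25 → $402.59
Week 2: $402.59 +$5.23 interest = $407.82; pay $40.78 → $367.04
Week 3: $367.04 +$4.77 interest = $371.81; pay $41.31 → $330.50
Week 4: $330.50 +$4.29 interest = $334.79; pay $41.84 → $292.95
Week 5: $292.95 +$3.80 interest = $296.75; pay $42.39 → $254.36
Week 6: $254.36 +$3.30 interest = $257.66; pay $42.94 → $214.72
Week 7: $214.72 +$2.79 interest = $217.51; pay $43.50 → $174.01
Week 8: $174.01 +$2.26 interest = $176.27; pay $44.06 → $132.21
Week 9: $132.21 +$1.71 interest = $133.92; pay $44.64 → $89.28
Week 10: $89.28 +$1.16 interest = $90.44; pay $45.22 → $45.22
Week 11: $45.22 +$0.58 interest = $45.80; pay $45.80 → $0.00
Total interest: $5.68 + $5.23 + $4.77 + $4.29 + $3.80 + $3.30 + $2.79 + $2.26 + $1.71 + $1.16 + $0.58 = $35.57

$35.57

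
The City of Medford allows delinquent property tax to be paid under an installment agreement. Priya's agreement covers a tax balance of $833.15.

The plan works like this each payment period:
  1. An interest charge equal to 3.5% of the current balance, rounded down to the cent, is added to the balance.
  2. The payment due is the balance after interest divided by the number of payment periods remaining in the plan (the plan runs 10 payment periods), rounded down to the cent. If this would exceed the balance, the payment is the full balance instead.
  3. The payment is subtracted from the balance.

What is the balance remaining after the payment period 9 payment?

Payment period 1: opening $833.15; interest $29.16 → $862.31; payment $86.23; balance $776.08
Payment period 2: opening $776.08; interest $27.16 → $803.24; payment $89.24; balance $714.00
Payment period 3: opening $714.00; interest $24.99 → $738.99; payment $92.37; balance $646.62
Payment period 4: opening $646.62; interest $22.63 → $669.25; payment $95.60; balance $573.65
Payment period 5: opening $573.65; interest $20.07 → $593.72; payment $98.95; balance $494.77
Payment period 6: opening $494.77; interest $17.31 → $512.08; payment $102.41; balance $409.67
Payment period 7: opening $409.67; interest $14.33 → $424.00; payment $106.00; balance $318.00
Payment period 8: opening $318.00; interest $11.13 → $329.13; payment $109.71; balance $219.42
Payment period 9: opening $219.42; interest $7.67 → $227.09; payment $113.54; balance $113.55

$113.55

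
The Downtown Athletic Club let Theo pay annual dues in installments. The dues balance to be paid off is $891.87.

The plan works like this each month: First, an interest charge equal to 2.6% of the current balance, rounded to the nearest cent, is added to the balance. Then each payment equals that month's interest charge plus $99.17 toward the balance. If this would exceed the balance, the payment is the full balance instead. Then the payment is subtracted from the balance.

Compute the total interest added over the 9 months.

$115.87

Month 1: opening $891.87; interest $23.19 → $915.06; payment $122.36; balance $792.70
Month 2: opening $792.70; interest $20.61 → $813.31; payment $119.78; balance $693.53
Month 3: opening $693.53; interest $18.03 → $711.56; payment $117.20; balance $594.36
Month 4: opening $594.36; interest $15.45 → $609.81; payment $114.62; balance $495.19
Month 5: opening $495.19; interest $12.87 → $508.06; payment $112.04; balance $396.02
Month 6: opening $396.02; interest $10.30 → $406.32; payment $109.47; balance $296.85
Month 7: opening $296.85; interest $7.72 → $304.57; payment $106.89; balance $197.68
Month 8: opening $197.68; interest $5.14 → $202.82; payment $104.31; balance $98.51
Month 9: opening $98.51; interest $2.56 → $101.07; payment $101.07; balance $0.00
Total interest: $23.19 + $20.61 + $18.03 + $15.45 + $12.87 + $10.30 + $7.72 + $5.14 + $2.56 = $115.87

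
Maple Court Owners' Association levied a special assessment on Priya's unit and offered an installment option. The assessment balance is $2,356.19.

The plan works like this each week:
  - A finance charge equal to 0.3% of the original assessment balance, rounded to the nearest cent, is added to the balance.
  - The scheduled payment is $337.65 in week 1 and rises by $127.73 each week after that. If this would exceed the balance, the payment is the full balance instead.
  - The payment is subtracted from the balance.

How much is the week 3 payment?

Week 1: opening $2,356.19; interest $7.07 → $2,363.26; payment $337.65; balance $2,025.61
Week 2: opening $2,025.61; interest $7.07 → $2,032.68; payment $465.38; balance $1,567.30
Week 3: opening $1,567.30; interest $7.07 → $1,574.37; payment $593.11; balance $981.26

$593.11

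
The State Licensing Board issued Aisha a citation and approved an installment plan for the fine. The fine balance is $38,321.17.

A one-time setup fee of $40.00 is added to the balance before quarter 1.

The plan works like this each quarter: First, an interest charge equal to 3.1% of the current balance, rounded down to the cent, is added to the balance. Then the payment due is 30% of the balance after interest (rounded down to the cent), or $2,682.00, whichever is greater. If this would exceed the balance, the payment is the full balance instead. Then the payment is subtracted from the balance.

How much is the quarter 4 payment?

$4,460.07

Quarter 1: $38,361.17 +$1,189.19 interest = $39,550.36; pay $11,865.10 → $27,685.26
Quarter 2: $27,685.26 +$858.24 interest = $28,543.50; pay $8,563.05 → $19,980.45
Quarter 3: $19,980.45 +$619.39 interest = $20,599.84; pay $6,179.95 → $14,419.89
Quarter 4: $14,419.89 +$447.01 interest = $14,866.90; pay $4,460.07 → $10,406.83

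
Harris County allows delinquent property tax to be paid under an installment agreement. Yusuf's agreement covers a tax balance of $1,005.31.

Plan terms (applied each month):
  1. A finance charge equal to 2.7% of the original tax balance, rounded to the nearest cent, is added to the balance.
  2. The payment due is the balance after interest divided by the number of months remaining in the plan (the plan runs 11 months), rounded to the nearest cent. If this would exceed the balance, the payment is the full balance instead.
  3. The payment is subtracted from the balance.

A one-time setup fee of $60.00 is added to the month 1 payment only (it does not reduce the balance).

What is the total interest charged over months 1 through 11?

Month 1: opening $1,005.31; interest $27.14 → $1,032.45; payment $93.86 (+ $60.00 fee); balance $938.59
Month 2: opening $938.59; interest $27.14 → $965.73; payment $96.57; balance $869.16
Month 3: opening $869.16; interest $27.14 → $896.30; payment $99.59; balance $796.71
Month 4: opening $796.71; interest $27.14 → $823.85; payment $102.98; balance $720.87
Month 5: opening $720.87; interest $27.14 → $748.01; payment $106.86; balance $641.15
Month 6: opening $641.15; interest $27.14 → $668.29; payment $111.38; balance $556.91
Month 7: opening $556.91; interest $27.14 → $584.05; payment $116.81; balance $467.24
Month 8: opening $467.24; interest $27.14 → $494.38; payment $123.60; balance $370.78
Month 9: opening $370.78; interest $27.14 → $397.92; payment $132.64; balance $265.28
Month 10: opening $265.28; interest $27.14 → $292.42; payment $146.21; balance $146.21
Month 11: opening $146.21; interest $27.14 → $173.35; payment $173.35; balance $0.00
Total interest: $27.14 + $27.14 + $27.14 + $27.14 + $27.14 + $27.14 + $27.14 + $27.14 + $27.14 + $27.14 + $27.14 = $298.54

$298.54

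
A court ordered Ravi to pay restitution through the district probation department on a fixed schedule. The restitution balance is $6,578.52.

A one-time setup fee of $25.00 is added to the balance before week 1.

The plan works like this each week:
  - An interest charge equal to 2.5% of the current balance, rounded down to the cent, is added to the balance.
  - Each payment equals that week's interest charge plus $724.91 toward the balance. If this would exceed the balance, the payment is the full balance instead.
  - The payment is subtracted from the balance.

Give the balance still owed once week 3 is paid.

Week 1: opening $6,603.52; interest $165.08 → $6,768.60; payment $889.99; balance $5,878.61
Week 2: opening $5,878.61; interest $146.96 → $6,025.57; payment $871.87; balance $5,153.70
Week 3: opening $5,153.70; interest $128.84 → $5,282.54; payment $853.75; balance $4,428.79

$4,428.79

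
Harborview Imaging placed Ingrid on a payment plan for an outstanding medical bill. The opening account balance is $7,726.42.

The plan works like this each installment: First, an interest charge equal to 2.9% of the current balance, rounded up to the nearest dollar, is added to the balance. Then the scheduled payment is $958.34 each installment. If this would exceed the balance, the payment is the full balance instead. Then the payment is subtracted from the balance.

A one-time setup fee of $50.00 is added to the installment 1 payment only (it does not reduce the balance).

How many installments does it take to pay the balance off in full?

Installment 1: opening $7,726.42; interest $225.00 → $7,951.42; payment $958.34 (+ $50.00 fee); balance $6,993.08
Installment 2: opening $6,993.08; interest $203.00 → $7,196.08; payment $958.34; balance $6,237.74
Installment 3: opening $6,237.74; interest $181.00 → $6,418.74; payment $958.34; balance $5,460.40
Installment 4: opening $5,460.40; interest $159.00 → $5,619.40; payment $958.34; balance $4,661.06
Installment 5: opening $4,661.06; interest $136.00 → $4,797.06; payment $958.34; balance $3,838.72
Installment 6: opening $3,838.72; interest $112.00 → $3,950.72; payment $958.34; balance $2,992.38
Installment 7: opening $2,992.38; interest $87.00 → $3,079.38; payment $958.34; balance $2,121.04
Installment 8: opening $2,121.04; interest $62.00 → $2,183.04; payment $958.34; balance $1,224.70
Installment 9: opening $1,224.70; interest $36.00 → $1,260.70; payment $958.34; balance $302.36
Installment 10: opening $302.36; interest $9.00 → $311.36; payment $311.36; balance $0.00
Balance reaches $0.00 in installment 10.

10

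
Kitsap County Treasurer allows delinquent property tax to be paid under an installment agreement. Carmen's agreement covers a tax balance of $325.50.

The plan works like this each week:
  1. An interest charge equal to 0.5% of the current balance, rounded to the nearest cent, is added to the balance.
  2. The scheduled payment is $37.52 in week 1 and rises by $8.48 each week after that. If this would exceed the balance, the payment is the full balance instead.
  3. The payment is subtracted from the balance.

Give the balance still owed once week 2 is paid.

$245.06

Week 1: opening $325.50; interest $1.63 → $327.13; payment $37.52; balance $289.61
Week 2: opening $289.61; interest $1.45 → $291.06; payment $46.00; balance $245.06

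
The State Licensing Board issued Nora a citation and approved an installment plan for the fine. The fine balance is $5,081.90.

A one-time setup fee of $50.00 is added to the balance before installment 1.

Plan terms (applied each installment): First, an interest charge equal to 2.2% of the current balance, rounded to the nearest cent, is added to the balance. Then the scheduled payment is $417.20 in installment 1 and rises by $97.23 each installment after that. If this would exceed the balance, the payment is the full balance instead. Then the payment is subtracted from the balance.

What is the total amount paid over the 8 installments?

Installment 1: opening $5,131.90; interest $112.90 → $5,244.80; payment $417.20; balance $4,827.60
Installment 2: opening $4,827.60; interest $106.21 → $4,933.81; payment $514.43; balance $4,419.38
Installment 3: opening $4,419.38; interest $97.23 → $4,516.61; payment $611.66; balance $3,904.95
Installment 4: opening $3,904.95; interest $85.91 → $3,990.86; payment $708.89; balance $3,281.97
Installment 5: opening $3,281.97; interest $72.20 → $3,354.17; payment $806.12; balance $2,548.05
Installment 6: opening $2,548.05; interest $56.06 → $2,604.11; payment $903.35; balance $1,700.76
Installment 7: opening $1,700.76; interest $37.42 → $1,738.18; payment $1,000.58; balance $737.60
Installment 8: opening $737.60; interest $16.23 → $753.83; payment $753.83; balance $0.00
Total paid: $5,716.06

$5,716.06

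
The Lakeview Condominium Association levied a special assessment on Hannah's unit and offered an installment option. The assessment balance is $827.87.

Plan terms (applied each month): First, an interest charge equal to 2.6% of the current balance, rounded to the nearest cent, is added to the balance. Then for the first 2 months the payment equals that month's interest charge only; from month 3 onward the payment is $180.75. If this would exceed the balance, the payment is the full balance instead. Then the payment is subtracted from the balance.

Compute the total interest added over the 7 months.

Month 1: opening $827.87; interest $21.52 → $849.39; payment $21.52; balance $827.87
Month 2: opening $827.87; interest $21.52 → $849.39; payment $21.52; balance $827.87
Month 3: opening $827.87; interest $21.52 → $849.39; payment $180.75; balance $668.64
Month 4: opening $668.64; interest $17.38 → $686.02; payment $180.75; balance $505.27
Month 5: opening $505.27; interest $13.14 → $518.41; payment $180.75; balance $337.66
Month 6: opening $337.66; interest $8.78 → $346.44; payment $180.75; balance $165.69
Month 7: opening $165.69; interest $4.31 → $170.00; payment $170.00; balance $0.00
Total interest: $21.52 + $21.52 + $21.52 + $17.38 + $13.14 + $8.78 + $4.31 = $108.17

$108.17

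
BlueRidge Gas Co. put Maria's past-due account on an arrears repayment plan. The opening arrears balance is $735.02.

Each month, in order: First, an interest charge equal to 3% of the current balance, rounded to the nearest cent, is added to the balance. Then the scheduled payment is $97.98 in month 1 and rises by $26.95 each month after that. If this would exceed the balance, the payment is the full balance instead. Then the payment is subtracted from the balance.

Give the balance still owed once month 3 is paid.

$418.67

Month 1: opening $735.02; interest $22.05 → $757.07; payment $97.98; balance $659.09
Month 2: opening $659.09; interest $19.77 → $678.86; payment $124.93; balance $553.93
Month 3: opening $553.93; interest $16.62 → $570.55; payment $151.88; balance $418.67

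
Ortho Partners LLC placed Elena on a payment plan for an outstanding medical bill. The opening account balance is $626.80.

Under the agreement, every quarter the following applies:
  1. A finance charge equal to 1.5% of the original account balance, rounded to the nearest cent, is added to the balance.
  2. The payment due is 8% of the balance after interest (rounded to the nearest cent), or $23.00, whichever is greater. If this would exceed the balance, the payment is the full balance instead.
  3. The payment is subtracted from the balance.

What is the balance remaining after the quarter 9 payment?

$353.00

Quarter 1: opening $626.80; interest $9.40 → $636.20; payment $50.90; balance $585.30
Quarter 2: opening $585.30; interest $9.40 → $594.70; payment $47.58; balance $547.12
Quarter 3: opening $547.12; interest $9.40 → $556.52; payment $44.52; balance $512.00
Quarter 4: opening $512.00; interest $9.40 → $521.40; payment $41.71; balance $479.69
Quarter 5: opening $479.69; interest $9.40 → $489.09; payment $39.13; balance $449.96
Quarter 6: opening $449.96; interest $9.40 → $459.36; payment $36.75; balance $422.61
Quarter 7: opening $422.61; interest $9.40 → $432.01; payment $34.56; balance $397.45
Quarter 8: opening $397.45; interest $9.40 → $406.85; payment $32.55; balance $374.30
Quarter 9: opening $374.30; interest $9.40 → $383.70; payment $30.70; balance $353.00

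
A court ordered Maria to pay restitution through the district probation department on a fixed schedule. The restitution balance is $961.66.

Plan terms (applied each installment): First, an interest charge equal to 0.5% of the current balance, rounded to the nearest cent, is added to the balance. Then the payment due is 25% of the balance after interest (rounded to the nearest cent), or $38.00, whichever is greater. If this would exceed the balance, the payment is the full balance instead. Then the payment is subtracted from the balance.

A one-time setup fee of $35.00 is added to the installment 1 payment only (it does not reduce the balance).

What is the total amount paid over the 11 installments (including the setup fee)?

Installment 1: opening $961.66; interest $4.81 → $966.47; payment $241.62 (+ $35.00 fee); balance $724.85
Installment 2: opening $724.85; interest $3.62 → $728.47; payment $182.12; balance $546.35
Installment 3: opening $546.35; interest $2.73 → $549.08; payment $137.27; balance $411.81
Installment 4: opening $411.81; interest $2.06 → $413.87; payment $103.47; balance $310.40
Installment 5: opening $310.40; interest $1.55 → $311.95; payment $77.99; balance $233.96
Installment 6: opening $233.96; interest $1.17 → $235.13; payment $58.78; balance $176.35
Installment 7: opening $176.35; interest $0.88 → $177.23; payment $44.31; balance $132.92
Installment 8: opening $132.92; interest $0.66 → $133.58; payment $38.00; balance $95.58
Installment 9: opening $95.58; interest $0.48 → $96.06; payment $38.00; balance $58.06
Installment 10: opening $58.06; interest $0.29 → $58.35; payment $38.00; balance $20.35
Installment 11: opening $20.35; interest $0.10 → $20.45; payment $20.45; balance $0.00
Total paid: $1,015.01

$1,015.01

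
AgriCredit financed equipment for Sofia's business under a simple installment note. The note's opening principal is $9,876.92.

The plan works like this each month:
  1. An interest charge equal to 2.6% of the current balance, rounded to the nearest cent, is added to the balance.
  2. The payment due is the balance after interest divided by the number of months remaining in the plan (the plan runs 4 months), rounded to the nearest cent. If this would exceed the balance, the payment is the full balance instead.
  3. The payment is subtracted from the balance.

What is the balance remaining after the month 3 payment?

Month 1: $9,876.92 +$256.80 interest = $10,133.72; pay $2,533.43 → $7,600.29
Month 2: $7,600.29 +$197.61 interest = $7,797.90; pay $2,599.30 → $5,198.60
Month 3: $5,198.60 +$135.16 interest = $5,333.76; pay $2,666.88 → $2,666.88

$2,666.88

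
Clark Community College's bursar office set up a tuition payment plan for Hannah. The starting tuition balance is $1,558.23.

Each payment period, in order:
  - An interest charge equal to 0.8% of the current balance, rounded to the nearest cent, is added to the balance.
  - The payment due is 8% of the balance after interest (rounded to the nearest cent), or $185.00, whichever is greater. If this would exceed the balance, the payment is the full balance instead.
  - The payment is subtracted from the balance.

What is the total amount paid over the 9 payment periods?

$1,619.80

# | Opening | Interest | Payment | End bal
1 | $1,558.23 | $12.47 | $185.00 | $1,385.70
2 | $1,385.70 | $11.09 | $185.00 | $1,211.79
3 | $1,211.79 | $9.69 | $185.00 | $1,036.48
4 | $1,036.48 | $8.29 | $185.00 | $859.77
5 | $859.77 | $6.88 | $185.00 | $681.65
6 | $681.65 | $5.45 | $185.00 | $502.10
7 | $502.10 | $4.02 | $185.00 | $321.12
8 | $321.12 | $2.57 | $185.00 | $138.69
9 | $138.69 | $1.11 | $139.80 | $0.00
Total paid: $1,619.80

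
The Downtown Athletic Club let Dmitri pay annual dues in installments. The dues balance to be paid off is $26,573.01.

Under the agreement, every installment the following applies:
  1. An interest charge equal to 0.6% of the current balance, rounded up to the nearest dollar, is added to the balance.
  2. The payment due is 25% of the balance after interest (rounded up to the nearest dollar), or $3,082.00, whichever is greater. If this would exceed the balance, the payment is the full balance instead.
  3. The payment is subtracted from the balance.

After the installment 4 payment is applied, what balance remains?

$8,400.01

# | Opening | Interest | Payment | End bal
1 | $26,573.01 | $160.00 | $6,684.00 | $20,049.01
2 | $20,049.01 | $121.00 | $5,043.00 | $15,127.01
3 | $15,127.01 | $91.00 | $3,805.00 | $11,413.01
4 | $11,413.01 | $69.00 | $3,082.00 | $8,400.01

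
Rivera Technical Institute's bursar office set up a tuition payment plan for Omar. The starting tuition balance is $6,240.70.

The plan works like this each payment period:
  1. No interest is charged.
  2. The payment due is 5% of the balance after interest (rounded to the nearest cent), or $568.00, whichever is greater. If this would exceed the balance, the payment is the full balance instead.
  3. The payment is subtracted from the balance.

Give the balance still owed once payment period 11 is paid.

Payment period 1: opening $6,240.70; payment $568.00; balance $5,672.70
Payment period 2: opening $5,672.70; payment $568.00; balance $5,104.70
Payment period 3: opening $5,104.70; payment $568.00; balance $4,536.70
Payment period 4: opening $4,536.70; payment $568.00; balance $3,968.70
Payment period 5: opening $3,968.70; payment $568.00; balance $3,400.70
Payment period 6: opening $3,400.70; payment $568.00; balance $2,832.70
Payment period 7: opening $2,832.70; payment $568.00; balance $2,264.70
Payment period 8: opening $2,264.70; payment $568.00; balance $1,696.70
Payment period 9: opening $1,696.70; payment $568.00; balance $1,128.70
Payment period 10: opening $1,128.70; payment $568.00; balance $560.70
Payment period 11: opening $560.70; payment $560.70; balance $0.00

$0.00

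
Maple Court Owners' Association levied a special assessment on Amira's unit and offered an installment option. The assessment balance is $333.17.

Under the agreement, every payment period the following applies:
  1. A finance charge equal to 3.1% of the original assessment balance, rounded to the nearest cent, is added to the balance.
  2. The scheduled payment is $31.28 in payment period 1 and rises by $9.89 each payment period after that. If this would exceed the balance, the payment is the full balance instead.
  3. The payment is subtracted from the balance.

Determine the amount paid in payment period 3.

Payment period 1: opening $333.17; interest $10.33 → $343.50; payment $31.28; balance $312.22
Payment period 2: opening $312.22; interest $10.33 → $322.55; payment $41.17; balance $281.38
Payment period 3: opening $281.38; interest $10.33 → $291.71; payment $51.06; balance $240.65

$51.06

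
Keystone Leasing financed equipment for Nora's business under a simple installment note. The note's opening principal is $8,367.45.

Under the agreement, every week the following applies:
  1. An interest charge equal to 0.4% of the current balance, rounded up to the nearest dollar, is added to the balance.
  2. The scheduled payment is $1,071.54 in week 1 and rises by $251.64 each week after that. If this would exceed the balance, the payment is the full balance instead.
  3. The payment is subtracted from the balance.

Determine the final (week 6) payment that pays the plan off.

Week 1: opening $8,367.45; interest $34.00 → $8,401.45; payment $1,071.54; balance $7,329.91
Week 2: opening $7,329.91; interest $30.00 → $7,359.91; payment $1,323.18; balance $6,036.73
Week 3: opening $6,036.73; interest $25.00 → $6,061.73; payment $1,574.82; balance $4,486.91
Week 4: opening $4,486.91; interest $18.00 → $4,504.91; payment $1,826.46; balance $2,678.45
Week 5: opening $2,678.45; interest $11.00 → $2,689.45; payment $2,078.10; balance $611.35
Week 6: opening $611.35; interest $3.00 → $614.35; payment $614.35; balance $0.00

$614.35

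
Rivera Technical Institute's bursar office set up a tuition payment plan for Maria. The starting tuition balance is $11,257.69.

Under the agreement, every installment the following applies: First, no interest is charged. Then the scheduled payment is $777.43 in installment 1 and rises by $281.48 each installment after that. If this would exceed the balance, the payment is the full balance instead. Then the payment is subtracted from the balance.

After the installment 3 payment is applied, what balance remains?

$8,080.96

Installment 1: opening $11,257.69; payment $777.43; balance $10,480.26
Installment 2: opening $10,480.26; payment $1,058.91; balance $9,421.35
Installment 3: opening $9,421.35; payment $1,340.39; balance $8,080.96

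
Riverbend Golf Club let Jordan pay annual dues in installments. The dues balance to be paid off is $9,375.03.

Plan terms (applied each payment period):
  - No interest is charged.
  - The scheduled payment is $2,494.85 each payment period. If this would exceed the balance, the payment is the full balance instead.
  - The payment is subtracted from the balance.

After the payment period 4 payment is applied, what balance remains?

$0.00

Payment period 1: opening $9,375.03; payment $2,494.85; balance $6,880.18
Payment period 2: opening $6,880.18; payment $2,494.85; balance $4,385.33
Payment period 3: opening $4,385.33; payment $2,494.85; balance $1,890.48
Payment period 4: opening $1,890.48; payment $1,890.48; balance $0.00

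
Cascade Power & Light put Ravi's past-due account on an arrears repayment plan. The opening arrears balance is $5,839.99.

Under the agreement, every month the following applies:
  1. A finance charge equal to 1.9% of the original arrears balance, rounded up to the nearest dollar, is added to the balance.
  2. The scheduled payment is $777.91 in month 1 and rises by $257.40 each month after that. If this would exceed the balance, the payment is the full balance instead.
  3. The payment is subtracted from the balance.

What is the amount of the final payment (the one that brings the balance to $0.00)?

Month 1: opening $5,839.99; interest $111.00 → $5,950.99; payment $777.91; balance $5,173.08
Month 2: opening $5,173.08; interest $111.00 → $5,284.08; payment $1,035.31; balance $4,248.77
Month 3: opening $4,248.77; interest $111.00 → $4,359.77; payment $1,292.71; balance $3,067.06
Month 4: opening $3,067.06; interest $111.00 → $3,178.06; payment $1,550.11; balance $1,627.95
Month 5: opening $1,627.95; interest $111.00 → $1,738.95; payment $1,738.95; balance $0.00

$1,738.95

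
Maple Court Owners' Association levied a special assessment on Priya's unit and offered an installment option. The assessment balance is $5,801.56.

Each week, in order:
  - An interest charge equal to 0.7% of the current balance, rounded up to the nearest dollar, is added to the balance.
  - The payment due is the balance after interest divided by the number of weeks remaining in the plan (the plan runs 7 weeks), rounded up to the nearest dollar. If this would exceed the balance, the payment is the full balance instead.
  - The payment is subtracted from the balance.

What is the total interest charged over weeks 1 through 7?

Week 1: opening $5,801.56; interest $41.00 → $5,842.56; payment $835.00; balance $5,007.56
Week 2: opening $5,007.56; interest $36.00 → $5,043.56; payment $841.00; balance $4,202.56
Week 3: opening $4,202.56; interest $30.00 → $4,232.56; payment $847.00; balance $3,385.56
Week 4: opening $3,385.56; interest $24.00 → $3,409.56; payment $853.00; balance $2,556.56
Week 5: opening $2,556.56; interest $18.00 → $2,574.56; payment $859.00; balance $1,715.56
Week 6: opening $1,715.56; interest $13.00 → $1,728.56; payment $865.00; balance $863.56
Week 7: opening $863.56; interest $7.00 → $870.56; payment $870.56; balance $0.00
Total interest: $41.00 + $36.00 + $30.00 + $24.00 + $18.00 + $13.00 + $7.00 = $169.00

$169.00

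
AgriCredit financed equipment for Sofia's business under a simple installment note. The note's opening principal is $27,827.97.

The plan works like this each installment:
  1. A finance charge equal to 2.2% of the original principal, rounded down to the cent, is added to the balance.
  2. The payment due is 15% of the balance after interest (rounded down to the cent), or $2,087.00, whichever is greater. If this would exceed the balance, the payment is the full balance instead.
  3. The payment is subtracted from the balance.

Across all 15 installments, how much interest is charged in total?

# | Opening | Interest | Payment | End bal
1 | $27,827.97 | $612.21 | $4,266.02 | $24,174.16
2 | $24,174.16 | $612.21 | $3,717.95 | $21,068.42
3 | $21,068.42 | $612.21 | $3,252.09 | $18,428.54
4 | $18,428.54 | $612.21 | $2,856.11 | $16,184.64
5 | $16,184.64 | $612.21 | $2,519.52 | $14,277.33
6 | $14,277.33 | $612.21 | $2,233.43 | $12,656.11
7 | $12,656.11 | $612.21 | $2,087.00 | $11,181.32
8 | $11,181.32 | $612.21 | $2,087.00 | $9,706.53
9 | $9,706.53 | $612.21 | $2,087.00 | $8,231.74
10 | $8,231.74 | $612.21 | $2,087.00 | $6,756.95
11 | $6,756.95 | $612.21 | $2,087.00 | $5,282.16
12 | $5,282.16 | $612.21 | $2,087.00 | $3,807.37
13 | $3,807.37 | $612.21 | $2,087.00 | $2,332.58
14 | $2,332.58 | $612.21 | $2,087.00 | $857.79
15 | $857.79 | $612.21 | $1,470.00 | $0.00
Total interest: $612.21 + $612.21 + $612.21 + $612.21 + $612.21 + $612.21 + $612.21 + $612.21 + $612.21 + $612.21 + $612.21 + $612.21 + $612.21 + $612.21 + $612.21 = $9,183.15

$9,183.15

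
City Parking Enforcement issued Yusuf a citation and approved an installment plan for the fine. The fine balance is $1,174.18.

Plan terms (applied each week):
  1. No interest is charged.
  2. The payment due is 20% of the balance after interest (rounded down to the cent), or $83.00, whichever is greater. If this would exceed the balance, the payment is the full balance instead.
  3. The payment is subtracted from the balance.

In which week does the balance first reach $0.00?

# | Opening | Payment | End bal
1 | $1,174.18 | $234.83 | $939.35
2 | $939.35 | $187.87 | $751.48
3 | $751.48 | $150.29 | $601.19
4 | $601.19 | $120.23 | $480.96
5 | $480.96 | $96.19 | $384.77
6 | $384.77 | $83.00 | $301.77
7 | $301.77 | $83.00 | $218.77
8 | $218.77 | $83.00 | $135.77
9 | $135.77 | $83.00 | $52.77
10 | $52.77 | $52.77 | $0.00
Balance reaches $0.00 in week 10.

10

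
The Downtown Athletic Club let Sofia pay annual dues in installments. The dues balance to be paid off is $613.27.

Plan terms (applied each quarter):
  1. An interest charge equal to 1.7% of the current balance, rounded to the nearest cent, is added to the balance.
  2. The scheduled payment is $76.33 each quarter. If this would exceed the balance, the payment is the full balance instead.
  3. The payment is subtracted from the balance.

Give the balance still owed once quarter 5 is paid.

$272.37

Quarter 1: $613.27 +$10.43 interest = $623.70; pay $76.33 → $547.37
Quarter 2: $547.37 +$9.31 interest = $556.68; pay $76.33 → $480.35
Quarter 3: $480.35 +$8.17 interest = $488.52; pay $76.33 → $412.19
Quarter 4: $412.19 +$7.01 interest = $419.20; pay $76.33 → $342.87
Quarter 5: $342.87 +$5.83 interest = $348.70; pay $76.33 → $272.37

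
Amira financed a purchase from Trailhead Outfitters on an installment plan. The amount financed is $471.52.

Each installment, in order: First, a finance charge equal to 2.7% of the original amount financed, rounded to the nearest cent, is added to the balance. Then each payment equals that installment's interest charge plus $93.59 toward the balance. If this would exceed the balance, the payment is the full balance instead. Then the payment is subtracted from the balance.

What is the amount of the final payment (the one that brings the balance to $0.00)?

$16.30

Installment 1: opening $471.52; interest $12.73 → $484.25; payment $106.32; balance $377.93
Installment 2: opening $377.93; interest $12.73 → $390.66; payment $106.32; balance $284.34
Installment 3: opening $284.34; interest $12.73 → $297.07; payment $106.32; balance $190.75
Installment 4: opening $190.75; interest $12.73 → $203.48; payment $106.32; balance $97.16
Installment 5: opening $97.16; interest $12.73 → $109.89; payment $106.32; balance $3.57
Installment 6: opening $3.57; interest $12.73 → $16.30; payment $16.30; balance $0.00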